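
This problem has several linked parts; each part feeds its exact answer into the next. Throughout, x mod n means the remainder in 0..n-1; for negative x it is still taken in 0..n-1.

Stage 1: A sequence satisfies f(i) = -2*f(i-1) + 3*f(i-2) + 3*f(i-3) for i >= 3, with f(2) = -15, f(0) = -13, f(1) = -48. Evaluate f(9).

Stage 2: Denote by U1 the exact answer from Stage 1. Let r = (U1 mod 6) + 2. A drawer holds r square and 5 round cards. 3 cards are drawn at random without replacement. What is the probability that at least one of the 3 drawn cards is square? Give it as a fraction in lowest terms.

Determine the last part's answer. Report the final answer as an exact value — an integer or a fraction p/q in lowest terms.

11/12

Stage 1: f(3) = -2*(-15) + 3*(-48) + 3*(-13) = -153; iterating: f(3)=-153, f(4)=117, f(5)=-738, f(6)=1368, f(7)=-4599, f(8)=11088, f(9)=-31869; answer -31869
Stage 2: U1 = -31869; r = 5; total draws C(10,3) = 120; complement C(5,3) = 10; favorable 120 - 10 = 110; P = 11/12; answer 11/12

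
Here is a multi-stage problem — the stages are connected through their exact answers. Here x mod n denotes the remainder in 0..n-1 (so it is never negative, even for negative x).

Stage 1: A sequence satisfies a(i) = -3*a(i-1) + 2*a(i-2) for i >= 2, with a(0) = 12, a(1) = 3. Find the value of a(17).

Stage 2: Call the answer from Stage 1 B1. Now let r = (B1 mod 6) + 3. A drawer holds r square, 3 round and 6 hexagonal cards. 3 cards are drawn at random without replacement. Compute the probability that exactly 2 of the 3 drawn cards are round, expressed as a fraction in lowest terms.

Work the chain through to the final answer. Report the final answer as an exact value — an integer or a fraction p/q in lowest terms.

Stage 1: a(2) = -3*(3) + 2*(12) = 15; iterating: a(2)=15, a(3)=-39, a(4)=147, a(5)=-519, a(6)=1851, a(7)=-6591, a(8)=23475, a(9)=-83607, a(10)=297771, a(11)=-1060527, a(12)=3777123, a(13)=-13452423, a(14)=47911515, a(15)=-170639391, a(16)=607741203, a(17)=-2164502391; answer -2164502391
Stage 2: B1 = -2164502391; r = 6; total draws C(15,3) = 455; favorable C(3,2)*C(12,1) = 36; P = 36/455; answer 36/455

36/455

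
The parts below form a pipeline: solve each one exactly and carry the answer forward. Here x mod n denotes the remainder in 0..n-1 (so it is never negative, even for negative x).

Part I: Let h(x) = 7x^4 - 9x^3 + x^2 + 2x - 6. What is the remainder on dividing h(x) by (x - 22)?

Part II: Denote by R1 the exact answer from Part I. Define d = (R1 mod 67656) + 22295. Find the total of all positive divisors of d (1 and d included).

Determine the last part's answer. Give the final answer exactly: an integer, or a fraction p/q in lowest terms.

135876

Part I: remainder = value at the root: 7*(22)^4 - 9*(22)^3 + 1*(22)^2 + 2*(22)^1 - 6 = (1639792) + (-95832) + (484) + (44) + (-6) = 1544482; answer 1544482
Part II: R1 = 1544482; d = 78345; 78345 = 3^2 * 5 * 1741; sigma = (1 + 3 + 9) * (1 + 5) * (1 + 1741) = 13 * 6 * 1742 = 135876; answer 135876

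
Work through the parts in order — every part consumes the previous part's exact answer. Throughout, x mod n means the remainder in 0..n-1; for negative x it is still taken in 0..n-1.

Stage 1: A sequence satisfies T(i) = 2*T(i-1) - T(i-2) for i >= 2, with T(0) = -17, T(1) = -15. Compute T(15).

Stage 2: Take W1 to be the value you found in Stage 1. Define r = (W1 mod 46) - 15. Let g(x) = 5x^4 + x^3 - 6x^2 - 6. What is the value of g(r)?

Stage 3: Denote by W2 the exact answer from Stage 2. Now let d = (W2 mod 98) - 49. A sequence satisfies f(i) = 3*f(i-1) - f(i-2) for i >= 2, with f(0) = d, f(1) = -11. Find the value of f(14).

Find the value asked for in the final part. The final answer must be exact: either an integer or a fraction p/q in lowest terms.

-2646170

Stage 1: T(2) = 2*(-15) - 1*(-17) = -13; iterating: T(2)=-13, T(3)=-11, T(4)=-9, T(5)=-7, T(6)=-5, T(7)=-3, T(8)=-1, T(9)=1, T(10)=3, T(11)=5, T(12)=7, T(13)=9, T(14)=11, T(15)=13; answer 13
Stage 2: W1 = 13; r = -2; 5*(-2)^4 + 1*(-2)^3 - 6*(-2)^2 - 6 = (80) + (-8) + (-24) + (-6) = 42; answer 42
Stage 3: W2 = 42; d = -7; f(2) = 3*(-11) - 1*(-7) = -26; iterating: f(2)=-26, f(3)=-67, f(4)=-175, f(5)=-458, f(6)=-1199, f(7)=-3139, f(8)=-8218, f(9)=-21515, f(10)=-56327, f(11)=-147466, f(12)=-386071, f(13)=-1010747, f(14)=-2646170; answer -2646170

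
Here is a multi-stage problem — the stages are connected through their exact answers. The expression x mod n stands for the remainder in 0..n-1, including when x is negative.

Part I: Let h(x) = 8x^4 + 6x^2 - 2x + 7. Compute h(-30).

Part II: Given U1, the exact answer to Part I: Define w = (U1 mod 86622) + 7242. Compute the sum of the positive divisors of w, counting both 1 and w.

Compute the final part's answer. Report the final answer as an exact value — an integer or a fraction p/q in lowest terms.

Part I: 8*(-30)^4 + 6*(-30)^2 - 2*(-30)^1 + 7 = (6480000) + (5400) + (60) + (7) = 6485467; answer 6485467
Part II: U1 = 6485467; w = 82681; 82681 = 89 * 929; sigma = (1 + 89) * (1 + 929) = 90 * 930 = 83700; answer 83700

83700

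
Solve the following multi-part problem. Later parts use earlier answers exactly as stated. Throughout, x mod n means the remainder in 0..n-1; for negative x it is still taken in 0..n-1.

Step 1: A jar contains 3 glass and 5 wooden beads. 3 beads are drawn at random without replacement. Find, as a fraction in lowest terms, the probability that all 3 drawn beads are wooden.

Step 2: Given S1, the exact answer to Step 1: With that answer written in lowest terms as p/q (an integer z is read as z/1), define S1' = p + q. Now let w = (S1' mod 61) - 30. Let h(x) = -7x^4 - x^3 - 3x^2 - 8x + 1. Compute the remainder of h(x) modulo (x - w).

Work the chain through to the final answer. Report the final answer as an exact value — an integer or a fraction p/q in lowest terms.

Step 1: total draws C(8,3) = 56; favorable C(5,3) = 10; P = 5/28; answer 5/28
Step 2: S1 = 5/28; threaded value p + q = 33; w = 3; remainder = value at the root: -7*(3)^4 - 1*(3)^3 - 3*(3)^2 - 8*(3)^1 + 1 = (-567) + (-27) + (-27) + (-24) + (1) = -644; answer -644

-644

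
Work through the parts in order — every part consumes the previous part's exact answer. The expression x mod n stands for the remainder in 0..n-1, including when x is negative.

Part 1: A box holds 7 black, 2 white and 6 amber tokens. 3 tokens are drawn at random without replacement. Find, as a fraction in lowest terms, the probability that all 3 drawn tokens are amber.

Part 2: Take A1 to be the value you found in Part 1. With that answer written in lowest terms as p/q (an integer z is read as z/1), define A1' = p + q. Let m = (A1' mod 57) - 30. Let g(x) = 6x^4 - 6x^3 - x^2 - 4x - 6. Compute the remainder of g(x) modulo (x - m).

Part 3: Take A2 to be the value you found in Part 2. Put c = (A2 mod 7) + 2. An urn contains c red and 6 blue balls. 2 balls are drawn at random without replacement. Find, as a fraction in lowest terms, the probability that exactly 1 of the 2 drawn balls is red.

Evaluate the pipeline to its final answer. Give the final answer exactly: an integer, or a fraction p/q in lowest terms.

Part 1: total draws C(15,3) = 455; favorable C(6,3) = 20; P = 4/91; answer 4/91
Part 2: A1 = 4/91; threaded value p + q = 95; m = 8; remainder = value at the root: 6*(8)^4 - 6*(8)^3 - 1*(8)^2 - 4*(8)^1 - 6 = (24576) + (-3072) + (-64) + (-32) + (-6) = 21402; answer 21402
Part 3: A2 = 21402; c = 5; total draws C(11,2) = 55; favorable C(5,1)*C(6,1) = 30; P = 6/11; answer 6/11

6/11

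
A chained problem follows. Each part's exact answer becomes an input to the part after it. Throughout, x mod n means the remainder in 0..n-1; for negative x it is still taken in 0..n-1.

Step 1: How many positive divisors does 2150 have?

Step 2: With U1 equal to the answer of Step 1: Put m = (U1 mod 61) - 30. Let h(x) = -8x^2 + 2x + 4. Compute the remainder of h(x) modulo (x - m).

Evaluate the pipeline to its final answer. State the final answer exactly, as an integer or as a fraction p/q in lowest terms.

Step 1: 2150 = 2 * 5^2 * 43; number of divisors = (1+1) * (2+1) * (1+1) = 12; answer 12
Step 2: U1 = 12; m = -18; remainder = value at the root: -8*(-18)^2 + 2*(-18)^1 + 4 = (-2592) + (-36) + (4) = -2624; answer -2624

-2624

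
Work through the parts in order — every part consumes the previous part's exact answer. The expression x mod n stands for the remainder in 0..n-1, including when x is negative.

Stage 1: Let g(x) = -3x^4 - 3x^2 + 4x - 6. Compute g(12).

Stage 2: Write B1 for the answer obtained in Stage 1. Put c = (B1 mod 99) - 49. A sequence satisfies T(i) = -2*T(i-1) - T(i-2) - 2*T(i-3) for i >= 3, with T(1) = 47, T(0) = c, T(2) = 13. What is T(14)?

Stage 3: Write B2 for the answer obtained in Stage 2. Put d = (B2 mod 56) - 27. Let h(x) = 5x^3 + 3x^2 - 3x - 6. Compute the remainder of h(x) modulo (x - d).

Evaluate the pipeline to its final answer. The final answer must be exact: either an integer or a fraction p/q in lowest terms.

14260

Stage 1: -3*(12)^4 - 3*(12)^2 + 4*(12)^1 - 6 = (-62208) + (-432) + (48) + (-6) = -62598; answer -62598
Stage 2: B1 = -62598; c = 20; T(3) = -2*(13) - 1*(47) - 2*(20) = -113; iterating: T(3)=-113, T(4)=119, T(5)=-151, T(6)=409, T(7)=-905, T(8)=1703, T(9)=-3319, T(10)=6745, T(11)=-13577, T(12)=27047, T(13)=-54007, T(14)=108121; answer 108121
Stage 3: B2 = 108121; d = 14; remainder = value at the root: 5*(14)^3 + 3*(14)^2 - 3*(14)^1 - 6 = (13720) + (588) + (-42) + (-6) = 14260; answer 14260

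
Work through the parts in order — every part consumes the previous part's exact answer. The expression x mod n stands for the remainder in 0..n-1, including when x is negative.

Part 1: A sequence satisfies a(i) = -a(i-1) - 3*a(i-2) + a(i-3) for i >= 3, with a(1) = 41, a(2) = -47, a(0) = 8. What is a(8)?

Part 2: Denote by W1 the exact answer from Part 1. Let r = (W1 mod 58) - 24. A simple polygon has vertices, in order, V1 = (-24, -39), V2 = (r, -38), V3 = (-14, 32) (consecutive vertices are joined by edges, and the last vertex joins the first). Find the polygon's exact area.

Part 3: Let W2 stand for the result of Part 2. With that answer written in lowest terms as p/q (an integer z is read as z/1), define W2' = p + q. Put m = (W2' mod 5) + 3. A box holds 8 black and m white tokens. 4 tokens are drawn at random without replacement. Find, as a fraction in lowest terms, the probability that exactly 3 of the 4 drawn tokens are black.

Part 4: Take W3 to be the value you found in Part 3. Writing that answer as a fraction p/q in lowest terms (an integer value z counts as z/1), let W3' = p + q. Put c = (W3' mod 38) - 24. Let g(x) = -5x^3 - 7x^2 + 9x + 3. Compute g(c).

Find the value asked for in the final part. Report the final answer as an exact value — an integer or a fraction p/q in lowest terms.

-8

Part 1: a(3) = -1*(-47) - 3*(41) + 1*(8) = -68; iterating: a(3)=-68, a(4)=250, a(5)=-93, a(6)=-725, a(7)=1254, a(8)=828; answer 828
Part 2: W1 = 828; r = -8; cross terms: (-24*-38 - -8*-39)=600, (-8*32 - -14*-38)=-788, (-14*-39 - -24*32)=1314; twice the area = |1126| = 1126; area = 563; answer 563
Part 3: W2 = 563; threaded value p + q = 564; m = 7; total draws C(15,4) = 1365; favorable C(8,3)*C(7,1) = 392; P = 56/195; answer 56/195
Part 4: W3 = 56/195; threaded value p + q = 251; c = -1; -5*(-1)^3 - 7*(-1)^2 + 9*(-1)^1 + 3 = (5) + (-7) + (-9) + (3) = -8; answer -8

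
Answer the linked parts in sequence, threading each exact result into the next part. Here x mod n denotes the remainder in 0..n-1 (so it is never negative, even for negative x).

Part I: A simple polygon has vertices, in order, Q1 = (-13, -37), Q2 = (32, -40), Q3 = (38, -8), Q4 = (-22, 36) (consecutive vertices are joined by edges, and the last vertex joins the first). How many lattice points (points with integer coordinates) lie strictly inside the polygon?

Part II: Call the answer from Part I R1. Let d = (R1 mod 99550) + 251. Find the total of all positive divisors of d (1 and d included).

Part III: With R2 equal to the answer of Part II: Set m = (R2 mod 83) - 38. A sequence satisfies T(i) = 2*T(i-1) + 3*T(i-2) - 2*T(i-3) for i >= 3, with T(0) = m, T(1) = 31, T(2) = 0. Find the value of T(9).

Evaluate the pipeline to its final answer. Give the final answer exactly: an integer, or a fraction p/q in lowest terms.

Part I: cross terms: (-13*-40 - 32*-37)=1704, (32*-8 - 38*-40)=1264, (38*36 - -22*-8)=1192, (-22*-37 - -13*36)=1282; twice the area = |5442| = 5442; area = 2721; boundary points = 3 + 2 + 4 + 1 = 10; strictly interior points = area - boundary/2 + 1 = 2717; answer 2717
Part II: R1 = 2717; d = 2968; 2968 = 2^3 * 7 * 53; sigma = (1 + 2 + 4 + 8) * (1 + 7) * (1 + 53) = 15 * 8 * 54 = 6480; answer 6480
Part III: R2 = 6480; m = -32; T(3) = 2*(0) + 3*(31) - 2*(-32) = 157; iterating: T(3)=157, T(4)=252, T(5)=975, T(6)=2392, T(7)=7205, T(8)=19636, T(9)=56103; answer 56103

56103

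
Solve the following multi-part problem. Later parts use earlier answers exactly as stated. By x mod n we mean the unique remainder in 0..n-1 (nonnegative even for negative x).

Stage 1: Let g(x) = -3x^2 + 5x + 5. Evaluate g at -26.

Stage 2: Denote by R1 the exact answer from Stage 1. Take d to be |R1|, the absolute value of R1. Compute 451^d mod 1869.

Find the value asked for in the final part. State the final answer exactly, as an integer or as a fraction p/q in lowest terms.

1342

Stage 1: -3*(-26)^2 + 5*(-26)^1 + 5 = (-2028) + (-130) + (5) = -2153; answer -2153
Stage 2: R1 = -2153; d = 2153; squarings mod 1869: 451^1=451, 451^2=1549, 451^4=1474, 451^8=898, 451^16=865, 451^32=625, 451^64=4, 451^128=16, 451^256=256, 451^512=121, 451^1024=1558, 451^2048=1402; 451^2153 = 451^1 * 451^8 * 451^32 * 451^64 * 451^2048 = 1342 (mod 1869); answer 1342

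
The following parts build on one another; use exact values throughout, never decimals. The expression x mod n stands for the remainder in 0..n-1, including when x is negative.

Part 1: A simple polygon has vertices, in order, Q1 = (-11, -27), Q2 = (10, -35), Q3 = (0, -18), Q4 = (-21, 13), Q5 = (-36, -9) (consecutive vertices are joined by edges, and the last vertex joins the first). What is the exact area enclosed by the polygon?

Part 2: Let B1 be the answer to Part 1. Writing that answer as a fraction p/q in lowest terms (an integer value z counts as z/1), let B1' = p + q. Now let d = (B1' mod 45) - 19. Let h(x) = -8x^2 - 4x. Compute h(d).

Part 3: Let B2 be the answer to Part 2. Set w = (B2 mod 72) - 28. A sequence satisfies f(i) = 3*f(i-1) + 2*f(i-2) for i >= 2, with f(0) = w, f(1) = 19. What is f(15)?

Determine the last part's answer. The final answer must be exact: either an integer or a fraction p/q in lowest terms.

Part 1: cross terms: (-11*-35 - 10*-27)=655, (10*-18 - 0*-35)=-180, (0*13 - -21*-18)=-378, (-21*-9 - -36*13)=657, (-36*-27 - -11*-9)=873; twice the area = |1627| = 1627; area = 1627/2; answer 1627/2
Part 2: B1 = 1627/2; threaded value p + q = 1629; d = -10; -8*(-10)^2 - 4*(-10)^1 = (-800) + (40) = -760; answer -760
Part 3: B2 = -760; w = 4; f(2) = 3*(19) + 2*(4) = 65; iterating: f(2)=65, f(3)=233, f(4)=829, f(5)=2953, f(6)=10517, f(7)=37457, f(8)=133405, f(9)=475129, f(10)=1692197, f(11)=6026849, f(12)=21464941, f(13)=76448521, f(14)=272275445, f(15)=969723377; answer 969723377

969723377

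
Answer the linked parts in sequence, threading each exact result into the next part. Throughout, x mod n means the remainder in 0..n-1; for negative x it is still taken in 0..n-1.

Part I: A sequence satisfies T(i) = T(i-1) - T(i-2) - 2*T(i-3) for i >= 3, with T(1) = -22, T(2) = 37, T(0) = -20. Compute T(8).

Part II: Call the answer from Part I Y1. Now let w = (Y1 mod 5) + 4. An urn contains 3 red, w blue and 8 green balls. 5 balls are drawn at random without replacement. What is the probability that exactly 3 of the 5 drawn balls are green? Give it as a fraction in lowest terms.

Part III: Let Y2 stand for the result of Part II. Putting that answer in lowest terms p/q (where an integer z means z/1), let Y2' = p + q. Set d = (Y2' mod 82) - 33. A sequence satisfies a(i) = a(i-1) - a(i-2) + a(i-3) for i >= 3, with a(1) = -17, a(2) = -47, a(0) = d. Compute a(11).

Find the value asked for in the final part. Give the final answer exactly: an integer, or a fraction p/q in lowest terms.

6

Part I: T(3) = 1*(37) - 1*(-22) - 2*(-20) = 99; iterating: T(3)=99, T(4)=106, T(5)=-67, T(6)=-371, T(7)=-516, T(8)=-11; answer -11
Part II: Y1 = -11; w = 8; total draws C(19,5) = 11628; favorable C(8,3)*C(11,2) = 3080; P = 770/2907; answer 770/2907
Part III: Y2 = 770/2907; threaded value p + q = 3677; d = 36; a(3) = 1*(-47) - 1*(-17) + 1*(36) = 6; iterating: a(3)=6, a(4)=36, a(5)=-17, a(6)=-47, a(7)=6, a(8)=36, a(9)=-17, a(10)=-47, a(11)=6; answer 6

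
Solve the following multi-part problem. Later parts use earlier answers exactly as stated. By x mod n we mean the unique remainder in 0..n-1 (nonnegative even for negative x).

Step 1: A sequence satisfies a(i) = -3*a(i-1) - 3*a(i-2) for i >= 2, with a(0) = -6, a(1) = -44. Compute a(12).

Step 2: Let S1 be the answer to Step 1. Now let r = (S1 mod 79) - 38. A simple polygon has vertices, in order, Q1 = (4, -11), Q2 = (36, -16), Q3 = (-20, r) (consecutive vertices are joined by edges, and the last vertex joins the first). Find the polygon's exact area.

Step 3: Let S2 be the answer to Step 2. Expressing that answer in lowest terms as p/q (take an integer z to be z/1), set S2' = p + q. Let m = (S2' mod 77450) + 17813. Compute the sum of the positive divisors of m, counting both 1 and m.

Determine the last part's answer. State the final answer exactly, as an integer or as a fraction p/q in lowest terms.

Step 1: a(2) = -3*(-44) - 3*(-6) = 150; iterating: a(2)=150, a(3)=-318, a(4)=504, a(5)=-558, a(6)=162, a(7)=1188, a(8)=-4050, a(9)=8586, a(10)=-13608, a(11)=15066, a(12)=-4374; answer -4374
Step 2: S1 = -4374; r = 12; cross terms: (4*-16 - 36*-11)=332, (36*12 - -20*-16)=112, (-20*-11 - 4*12)=172; twice the area = |616| = 616; area = 308; answer 308
Step 3: S2 = 308; threaded value p + q = 309; m = 18122; 18122 = 2 * 13 * 17 * 41; sigma = (1 + 2) * (1 + 13) * (1 + 17) * (1 + 41) = 3 * 14 * 18 * 42 = 31752; answer 31752

31752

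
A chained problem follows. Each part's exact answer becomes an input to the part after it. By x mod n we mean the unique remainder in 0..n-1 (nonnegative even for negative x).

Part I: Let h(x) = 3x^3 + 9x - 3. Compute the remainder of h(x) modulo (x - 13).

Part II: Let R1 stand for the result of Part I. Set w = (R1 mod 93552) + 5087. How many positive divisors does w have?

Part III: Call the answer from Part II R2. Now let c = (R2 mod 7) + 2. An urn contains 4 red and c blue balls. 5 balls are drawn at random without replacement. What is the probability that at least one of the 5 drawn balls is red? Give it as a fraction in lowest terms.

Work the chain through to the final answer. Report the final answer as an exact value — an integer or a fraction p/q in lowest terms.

Part I: remainder = value at the root: 3*(13)^3 + 9*(13)^1 - 3 = (6591) + (117) + (-3) = 6705; answer 6705
Part II: R1 = 6705; w = 11792; 11792 = 2^4 * 11 * 67; number of divisors = (4+1) * (1+1) * (1+1) = 20; answer 20
Part III: R2 = 20; c = 8; total draws C(12,5) = 792; complement C(8,5) = 56; favorable 792 - 56 = 736; P = 92/99; answer 92/99

92/99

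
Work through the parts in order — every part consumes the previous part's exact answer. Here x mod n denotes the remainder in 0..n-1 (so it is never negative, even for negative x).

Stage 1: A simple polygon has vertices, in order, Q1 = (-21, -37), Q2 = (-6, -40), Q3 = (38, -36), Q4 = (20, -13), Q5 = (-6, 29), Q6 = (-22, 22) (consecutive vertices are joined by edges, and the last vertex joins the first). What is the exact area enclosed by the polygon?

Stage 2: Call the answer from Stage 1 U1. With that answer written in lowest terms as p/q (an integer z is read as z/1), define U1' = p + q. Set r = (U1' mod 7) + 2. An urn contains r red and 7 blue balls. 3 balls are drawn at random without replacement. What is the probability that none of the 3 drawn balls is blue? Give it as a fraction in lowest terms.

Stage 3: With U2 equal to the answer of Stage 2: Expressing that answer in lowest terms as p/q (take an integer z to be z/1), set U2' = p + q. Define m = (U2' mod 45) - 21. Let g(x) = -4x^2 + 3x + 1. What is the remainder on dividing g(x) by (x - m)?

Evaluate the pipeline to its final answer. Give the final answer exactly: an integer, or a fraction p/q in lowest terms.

Stage 1: cross terms: (-21*-40 - -6*-37)=618, (-6*-36 - 38*-40)=1736, (38*-13 - 20*-36)=226, (20*29 - -6*-13)=502, (-6*22 - -22*29)=506, (-22*-37 - -21*22)=1276; twice the area = |4864| = 4864; area = 2432; answer 2432
Stage 2: U1 = 2432; threaded value p + q = 2433; r = 6; total draws C(13,3) = 286; favorable C(6,3) = 20; P = 10/143; answer 10/143
Stage 3: U2 = 10/143; threaded value p + q = 153; m = -3; remainder = value at the root: -4*(-3)^2 + 3*(-3)^1 + 1 = (-36) + (-9) + (1) = -44; answer -44

-44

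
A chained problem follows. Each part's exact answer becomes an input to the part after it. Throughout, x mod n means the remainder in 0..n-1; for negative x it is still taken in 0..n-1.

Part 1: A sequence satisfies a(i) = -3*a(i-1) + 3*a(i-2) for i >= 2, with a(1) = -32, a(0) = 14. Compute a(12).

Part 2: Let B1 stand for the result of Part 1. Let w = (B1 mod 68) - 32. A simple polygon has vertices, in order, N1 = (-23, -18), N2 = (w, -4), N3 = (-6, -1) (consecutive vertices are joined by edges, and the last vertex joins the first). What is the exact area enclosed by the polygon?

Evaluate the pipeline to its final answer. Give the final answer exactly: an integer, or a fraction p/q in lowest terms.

323/2

Part 1: a(2) = -3*(-32) + 3*(14) = 138; iterating: a(2)=138, a(3)=-510, a(4)=1944, a(5)=-7362, a(6)=27918, a(7)=-105840, a(8)=401274, a(9)=-1521342, a(10)=5767848, a(11)=-21867570, a(12)=82906254; answer 82906254
Part 2: B1 = 82906254; w = 10; cross terms: (-23*-4 - 10*-18)=272, (10*-1 - -6*-4)=-34, (-6*-18 - -23*-1)=85; twice the area = |323| = 323; area = 323/2; answer 323/2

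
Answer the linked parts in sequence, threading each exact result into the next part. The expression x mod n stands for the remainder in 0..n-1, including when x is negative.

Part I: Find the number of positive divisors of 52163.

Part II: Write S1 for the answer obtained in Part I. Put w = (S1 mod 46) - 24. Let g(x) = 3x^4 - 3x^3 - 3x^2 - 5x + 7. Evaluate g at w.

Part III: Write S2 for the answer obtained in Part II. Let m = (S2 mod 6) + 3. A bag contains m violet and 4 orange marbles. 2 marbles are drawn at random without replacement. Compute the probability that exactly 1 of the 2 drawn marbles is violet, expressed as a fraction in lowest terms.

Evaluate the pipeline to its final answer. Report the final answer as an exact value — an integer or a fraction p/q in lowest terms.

8/15

Part I: 52163 is prime, so its only divisors are 1 and 52163; count = 2; answer 2
Part II: S1 = 2; w = -22; 3*(-22)^4 - 3*(-22)^3 - 3*(-22)^2 - 5*(-22)^1 + 7 = (702768) + (31944) + (-1452) + (110) + (7) = 733377; answer 733377
Part III: S2 = 733377; m = 6; total draws C(10,2) = 45; favorable C(6,1)*C(4,1) = 24; P = 8/15; answer 8/15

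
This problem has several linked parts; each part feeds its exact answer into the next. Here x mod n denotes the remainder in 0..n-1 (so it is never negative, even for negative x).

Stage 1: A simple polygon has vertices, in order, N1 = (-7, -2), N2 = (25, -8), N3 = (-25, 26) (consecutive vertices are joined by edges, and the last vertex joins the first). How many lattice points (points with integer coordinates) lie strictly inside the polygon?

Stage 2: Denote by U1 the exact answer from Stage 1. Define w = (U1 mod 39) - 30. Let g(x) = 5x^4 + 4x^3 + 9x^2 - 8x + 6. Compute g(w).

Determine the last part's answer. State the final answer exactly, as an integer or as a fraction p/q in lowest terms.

2992758

Stage 1: cross terms: (-7*-8 - 25*-2)=106, (25*26 - -25*-8)=450, (-25*-2 - -7*26)=232; twice the area = |788| = 788; area = 394; boundary points = 2 + 2 + 2 = 6; strictly interior points = area - boundary/2 + 1 = 392; answer 392
Stage 2: U1 = 392; w = -28; 5*(-28)^4 + 4*(-28)^3 + 9*(-28)^2 - 8*(-28)^1 + 6 = (3073280) + (-87808) + (7056) + (224) + (6) = 2992758; answer 2992758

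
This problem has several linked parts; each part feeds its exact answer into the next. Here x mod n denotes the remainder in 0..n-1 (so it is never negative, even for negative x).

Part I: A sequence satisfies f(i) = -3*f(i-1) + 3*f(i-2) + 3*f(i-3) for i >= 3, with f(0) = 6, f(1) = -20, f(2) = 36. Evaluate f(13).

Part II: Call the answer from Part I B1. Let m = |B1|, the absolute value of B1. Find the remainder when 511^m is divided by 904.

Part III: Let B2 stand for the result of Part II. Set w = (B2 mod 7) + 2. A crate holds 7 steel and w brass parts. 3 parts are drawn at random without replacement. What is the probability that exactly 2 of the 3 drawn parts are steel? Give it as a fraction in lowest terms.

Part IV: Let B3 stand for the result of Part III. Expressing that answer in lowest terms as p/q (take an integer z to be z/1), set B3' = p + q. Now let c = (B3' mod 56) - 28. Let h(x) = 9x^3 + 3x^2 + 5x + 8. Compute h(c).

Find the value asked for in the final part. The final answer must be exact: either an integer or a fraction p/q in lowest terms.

Part I: f(3) = -3*(36) + 3*(-20) + 3*(6) = -150; iterating: f(3)=-150, f(4)=498, f(5)=-1836, f(6)=6552, f(7)=-23670, f(8)=85158, f(9)=-306828, f(10)=1104948, f(11)=-3979854, f(12)=14333922, f(13)=-51626484; answer -51626484
Part II: B1 = -51626484; m = 51626484; squarings mod 904: 511^1=511, 511^2=769, 511^4=145, 511^8=233, 511^16=49, 511^32=593, 511^64=897, 511^128=49, 511^256=593, 511^512=897, 511^1024=49, 511^2048=593, 511^4096=897, 511^8192=49, 511^16384=593, 511^32768=897, 511^65536=49, 511^131072=593, 511^262144=897, 511^524288=49, 511^1048576=593, 511^2097152=897, 511^4194304=49, 511^8388608=593, 511^16777216=897, 511^33554432=49; 511^51626484 = 511^4 * 511^16 * 511^32 * 511^64 * 511^128 * 511^256 * 511^16384 * 511^32768 * 511^65536 * 511^131072 * 511^1048576 * 511^16777216 * 511^33554432 = 889 (mod 904); answer 889
Part III: B2 = 889; w = 2; total draws C(9,3) = 84; favorable C(7,2)*C(2,1) = 42; P = 1/2; answer 1/2
Part IV: B3 = 1/2; threaded value p + q = 3; c = -25; 9*(-25)^3 + 3*(-25)^2 + 5*(-25)^1 + 8 = (-140625) + (1875) + (-125) + (8) = -138867; answer -138867

-138867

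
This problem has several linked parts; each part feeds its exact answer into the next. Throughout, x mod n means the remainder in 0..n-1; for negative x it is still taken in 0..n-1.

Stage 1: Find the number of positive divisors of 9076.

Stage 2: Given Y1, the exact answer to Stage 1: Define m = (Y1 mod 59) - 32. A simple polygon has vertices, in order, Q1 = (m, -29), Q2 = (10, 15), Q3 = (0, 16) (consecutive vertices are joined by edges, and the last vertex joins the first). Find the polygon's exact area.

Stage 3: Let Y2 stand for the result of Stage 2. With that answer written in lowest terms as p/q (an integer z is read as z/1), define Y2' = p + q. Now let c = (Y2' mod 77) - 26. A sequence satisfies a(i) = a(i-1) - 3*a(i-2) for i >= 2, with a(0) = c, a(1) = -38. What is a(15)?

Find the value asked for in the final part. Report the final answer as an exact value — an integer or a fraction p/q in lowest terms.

-85550

Stage 1: 9076 = 2^2 * 2269; number of divisors = (2+1) * (1+1) = 6; answer 6
Stage 2: Y1 = 6; m = -26; cross terms: (-26*15 - 10*-29)=-100, (10*16 - 0*15)=160, (0*-29 - -26*16)=416; twice the area = |476| = 476; area = 238; answer 238
Stage 3: Y2 = 238; threaded value p + q = 239; c = -18; a(2) = 1*(-38) - 3*(-18) = 16; iterating: a(2)=16, a(3)=130, a(4)=82, a(5)=-308, a(6)=-554, a(7)=370, a(8)=2032, a(9)=922, a(10)=-5174, a(11)=-7940, a(12)=7582, a(13)=31402, a(14)=8656, a(15)=-85550; answer -85550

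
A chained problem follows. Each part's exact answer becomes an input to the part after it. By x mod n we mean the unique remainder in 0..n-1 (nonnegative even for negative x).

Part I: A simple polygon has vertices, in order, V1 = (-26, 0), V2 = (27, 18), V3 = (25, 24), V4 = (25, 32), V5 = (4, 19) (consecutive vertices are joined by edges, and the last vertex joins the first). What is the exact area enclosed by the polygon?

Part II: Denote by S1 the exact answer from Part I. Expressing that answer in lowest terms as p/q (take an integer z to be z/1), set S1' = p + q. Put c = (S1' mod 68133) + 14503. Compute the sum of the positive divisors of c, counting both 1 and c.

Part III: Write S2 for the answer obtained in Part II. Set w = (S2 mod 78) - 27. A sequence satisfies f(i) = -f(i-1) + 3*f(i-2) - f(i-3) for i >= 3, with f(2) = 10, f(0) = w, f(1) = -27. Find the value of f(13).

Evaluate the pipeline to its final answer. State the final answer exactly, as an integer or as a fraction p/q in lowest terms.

Part I: cross terms: (-26*18 - 27*0)=-468, (27*24 - 25*18)=198, (25*32 - 25*24)=200, (25*19 - 4*32)=347, (4*0 - -26*19)=494; twice the area = |771| = 771; area = 771/2; answer 771/2
Part II: S1 = 771/2; threaded value p + q = 773; c = 15276; 15276 = 2^2 * 3 * 19 * 67; sigma = (1 + 2 + 4) * (1 + 3) * (1 + 19) * (1 + 67) = 7 * 4 * 20 * 68 = 38080; answer 38080
Part III: S2 = 38080; w = -11; f(3) = -1*(10) + 3*(-27) - 1*(-11) = -80; iterating: f(3)=-80, f(4)=137, f(5)=-387, f(6)=878, f(7)=-2176, f(8)=5197, f(9)=-12603, f(10)=30370, f(11)=-73376, f(12)=177089, f(13)=-427587; answer -427587

-427587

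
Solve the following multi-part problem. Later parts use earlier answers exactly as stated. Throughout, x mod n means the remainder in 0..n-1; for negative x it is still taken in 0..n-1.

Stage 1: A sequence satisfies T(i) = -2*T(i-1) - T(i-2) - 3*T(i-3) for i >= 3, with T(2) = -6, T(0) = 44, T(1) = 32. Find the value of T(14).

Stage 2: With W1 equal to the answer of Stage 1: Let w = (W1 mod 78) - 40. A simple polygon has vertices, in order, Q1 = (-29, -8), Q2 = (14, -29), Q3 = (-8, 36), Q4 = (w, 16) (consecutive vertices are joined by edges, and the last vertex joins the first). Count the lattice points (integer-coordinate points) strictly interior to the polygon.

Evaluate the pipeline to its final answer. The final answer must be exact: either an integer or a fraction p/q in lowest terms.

1527

Stage 1: T(3) = -2*(-6) - 1*(32) - 3*(44) = -152; iterating: T(3)=-152, T(4)=214, T(5)=-258, T(6)=758, T(7)=-1900, T(8)=3816, T(9)=-8006, T(10)=17896, T(11)=-39234, T(12)=84590, T(13)=-183634, T(14)=400380; answer 400380
Stage 2: W1 = 400380; w = -34; cross terms: (-29*-29 - 14*-8)=953, (14*36 - -8*-29)=272, (-8*16 - -34*36)=1096, (-34*-8 - -29*16)=736; twice the area = |3057| = 3057; area = 3057/2; boundary points = 1 + 1 + 2 + 1 = 5; strictly interior points = area - boundary/2 + 1 = 1527; answer 1527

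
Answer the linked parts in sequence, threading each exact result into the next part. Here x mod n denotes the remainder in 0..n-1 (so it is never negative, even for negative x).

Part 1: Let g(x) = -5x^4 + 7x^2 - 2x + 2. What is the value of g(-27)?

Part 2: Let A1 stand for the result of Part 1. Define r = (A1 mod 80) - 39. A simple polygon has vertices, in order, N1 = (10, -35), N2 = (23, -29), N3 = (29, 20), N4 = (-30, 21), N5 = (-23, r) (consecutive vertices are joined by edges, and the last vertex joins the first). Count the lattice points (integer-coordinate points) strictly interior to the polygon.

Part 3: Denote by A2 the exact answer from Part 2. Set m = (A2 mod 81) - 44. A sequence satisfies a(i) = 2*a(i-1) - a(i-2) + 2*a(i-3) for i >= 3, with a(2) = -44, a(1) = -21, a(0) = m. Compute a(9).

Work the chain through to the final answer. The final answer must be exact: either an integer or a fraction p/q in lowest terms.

-2163

Part 1: -5*(-27)^4 + 7*(-27)^2 - 2*(-27)^1 + 2 = (-2657205) + (5103) + (54) + (2) = -2652046; answer -2652046
Part 2: A1 = -2652046; r = -5; cross terms: (10*-29 - 23*-35)=515, (23*20 - 29*-29)=1301, (29*21 - -30*20)=1209, (-30*-5 - -23*21)=633, (-23*-35 - 10*-5)=855; twice the area = |4513| = 4513; area = 4513/2; boundary points = 1 + 1 + 1 + 1 + 3 = 7; strictly interior points = area - boundary/2 + 1 = 2254; answer 2254
Part 3: A2 = 2254; m = 23; a(3) = 2*(-44) - 1*(-21) + 2*(23) = -21; iterating: a(3)=-21, a(4)=-40, a(5)=-147, a(6)=-296, a(7)=-525, a(8)=-1048, a(9)=-2163; answer -2163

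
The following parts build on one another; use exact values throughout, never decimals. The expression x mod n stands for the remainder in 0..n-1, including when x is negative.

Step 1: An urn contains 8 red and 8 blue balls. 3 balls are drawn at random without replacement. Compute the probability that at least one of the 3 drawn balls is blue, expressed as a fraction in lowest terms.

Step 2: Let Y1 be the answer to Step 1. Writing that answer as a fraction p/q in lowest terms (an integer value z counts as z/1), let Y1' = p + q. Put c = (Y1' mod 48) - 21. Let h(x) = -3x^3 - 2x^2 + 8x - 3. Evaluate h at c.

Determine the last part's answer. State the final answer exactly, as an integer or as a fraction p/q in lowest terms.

Step 1: total draws C(16,3) = 560; complement C(8,3) = 56; favorable 560 - 56 = 504; P = 9/10; answer 9/10
Step 2: Y1 = 9/10; threaded value p + q = 19; c = -2; -3*(-2)^3 - 2*(-2)^2 + 8*(-2)^1 - 3 = (24) + (-8) + (-16) + (-3) = -3; answer -3

-3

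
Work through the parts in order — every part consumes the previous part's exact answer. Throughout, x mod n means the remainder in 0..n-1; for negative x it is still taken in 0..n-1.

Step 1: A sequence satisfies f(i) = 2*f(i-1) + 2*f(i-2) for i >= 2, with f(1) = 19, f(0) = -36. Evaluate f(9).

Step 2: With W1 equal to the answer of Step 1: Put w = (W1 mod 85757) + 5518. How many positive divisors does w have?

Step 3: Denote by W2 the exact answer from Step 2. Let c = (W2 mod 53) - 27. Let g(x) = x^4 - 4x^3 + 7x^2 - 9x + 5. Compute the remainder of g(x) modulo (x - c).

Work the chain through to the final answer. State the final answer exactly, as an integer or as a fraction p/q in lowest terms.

65840

Step 1: f(2) = 2*(19) + 2*(-36) = -34; iterating: f(2)=-34, f(3)=-30, f(4)=-128, f(5)=-316, f(6)=-888, f(7)=-2408, f(8)=-6592, f(9)=-18000; answer -18000
Step 2: W1 = -18000; w = 73275; 73275 = 3 * 5^2 * 977; number of divisors = (1+1) * (2+1) * (1+1) = 12; answer 12
Step 3: W2 = 12; c = -15; remainder = value at the root: 1*(-15)^4 - 4*(-15)^3 + 7*(-15)^2 - 9*(-15)^1 + 5 = (50625) + (13500) + (1575) + (135) + (5) = 65840; answer 65840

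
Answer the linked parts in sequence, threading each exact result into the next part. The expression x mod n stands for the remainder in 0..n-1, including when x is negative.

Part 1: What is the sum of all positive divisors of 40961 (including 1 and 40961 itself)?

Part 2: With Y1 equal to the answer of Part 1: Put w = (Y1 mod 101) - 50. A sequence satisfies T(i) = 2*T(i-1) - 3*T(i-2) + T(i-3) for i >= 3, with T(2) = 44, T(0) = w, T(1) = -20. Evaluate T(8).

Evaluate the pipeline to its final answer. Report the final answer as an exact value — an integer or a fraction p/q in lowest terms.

312

Part 1: 40961 is prime, so its only divisors are 1 and 40961; sigma = 1 + 40961 = 40962; answer 40962
Part 2: Y1 = 40962; w = 7; T(3) = 2*(44) - 3*(-20) + 1*(7) = 155; iterating: T(3)=155, T(4)=158, T(5)=-105, T(6)=-529, T(7)=-585, T(8)=312; answer 312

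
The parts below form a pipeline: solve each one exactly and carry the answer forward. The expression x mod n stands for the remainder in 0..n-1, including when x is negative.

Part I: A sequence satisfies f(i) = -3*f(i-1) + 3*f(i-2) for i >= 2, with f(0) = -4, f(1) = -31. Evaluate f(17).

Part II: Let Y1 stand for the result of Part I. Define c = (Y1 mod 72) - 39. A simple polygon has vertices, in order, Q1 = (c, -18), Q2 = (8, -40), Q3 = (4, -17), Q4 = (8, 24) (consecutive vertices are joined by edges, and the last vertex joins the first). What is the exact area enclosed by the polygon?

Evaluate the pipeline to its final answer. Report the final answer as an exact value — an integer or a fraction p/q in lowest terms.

Part I: f(2) = -3*(-31) + 3*(-4) = 81; iterating: f(2)=81, f(3)=-336, f(4)=1251, f(5)=-4761, f(6)=18036, f(7)=-68391, f(8)=259281, f(9)=-983016, f(10)=3726891, f(11)=-14129721, f(12)=53569836, f(13)=-203098671, f(14)=770005521, f(15)=-2919312576, f(16)=11067954291, f(17)=-41961800601; answer -41961800601
Part II: Y1 = -41961800601; c = 24; cross terms: (24*-40 - 8*-18)=-816, (8*-17 - 4*-40)=24, (4*24 - 8*-17)=232, (8*-18 - 24*24)=-720; twice the area = |-1280| = 1280; area = 640; answer 640

640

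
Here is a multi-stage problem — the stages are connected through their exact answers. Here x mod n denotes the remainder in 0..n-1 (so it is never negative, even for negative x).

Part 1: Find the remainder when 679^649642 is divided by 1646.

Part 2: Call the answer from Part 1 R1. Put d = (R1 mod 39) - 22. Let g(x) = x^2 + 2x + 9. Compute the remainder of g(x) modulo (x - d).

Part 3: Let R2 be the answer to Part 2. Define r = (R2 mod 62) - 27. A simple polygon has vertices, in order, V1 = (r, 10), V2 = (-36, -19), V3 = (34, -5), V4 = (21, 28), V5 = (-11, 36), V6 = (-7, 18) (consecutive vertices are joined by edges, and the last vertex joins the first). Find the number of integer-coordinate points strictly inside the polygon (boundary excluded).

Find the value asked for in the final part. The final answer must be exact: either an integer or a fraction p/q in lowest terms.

1687

Part 1: squarings mod 1646: 679^1=679, 679^2=161, 679^4=1231, 679^8=1041, 679^16=613, 679^32=481, 679^64=921, 679^128=551, 679^256=737, 679^512=1635, 679^1024=121, 679^2048=1473, 679^4096=301, 679^8192=71, 679^16384=103, 679^32768=733, 679^65536=693, 679^131072=1263, 679^262144=195, 679^524288=167; 679^649642 = 679^2 * 679^8 * 679^32 * 679^128 * 679^256 * 679^2048 * 679^8192 * 679^16384 * 679^32768 * 679^65536 * 679^524288 = 727 (mod 1646); answer 727
Part 2: R1 = 727; d = 3; remainder = value at the root: 1*(3)^2 + 2*(3)^1 + 9 = (9) + (6) + (9) = 24; answer 24
Part 3: R2 = 24; r = -3; cross terms: (-3*-19 - -36*10)=417, (-36*-5 - 34*-19)=826, (34*28 - 21*-5)=1057, (21*36 - -11*28)=1064, (-11*18 - -7*36)=54, (-7*10 - -3*18)=-16; twice the area = |3402| = 3402; area = 1701; boundary points = 1 + 14 + 1 + 8 + 2 + 4 = 30; strictly interior points = area - boundary/2 + 1 = 1687; answer 1687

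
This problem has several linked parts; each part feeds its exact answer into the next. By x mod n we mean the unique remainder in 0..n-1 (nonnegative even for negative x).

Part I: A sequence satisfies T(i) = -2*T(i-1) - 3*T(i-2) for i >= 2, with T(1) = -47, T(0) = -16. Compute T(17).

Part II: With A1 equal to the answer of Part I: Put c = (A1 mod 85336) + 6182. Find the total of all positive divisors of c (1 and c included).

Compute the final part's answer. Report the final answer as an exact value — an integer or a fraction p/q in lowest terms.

Part I: T(2) = -2*(-47) - 3*(-16) = 142; iterating: T(2)=142, T(3)=-143, T(4)=-140, T(5)=709, T(6)=-998, T(7)=-131, T(8)=3256, T(9)=-6119, T(10)=2470, T(11)=13417, T(12)=-34244, T(13)=28237, T(14)=46258, T(15)=-177227, T(16)=215680, T(17)=100321; answer 100321
Part II: A1 = 100321; c = 21167; 21167 = 61 * 347; sigma = (1 + 61) * (1 + 347) = 62 * 348 = 21576; answer 21576

21576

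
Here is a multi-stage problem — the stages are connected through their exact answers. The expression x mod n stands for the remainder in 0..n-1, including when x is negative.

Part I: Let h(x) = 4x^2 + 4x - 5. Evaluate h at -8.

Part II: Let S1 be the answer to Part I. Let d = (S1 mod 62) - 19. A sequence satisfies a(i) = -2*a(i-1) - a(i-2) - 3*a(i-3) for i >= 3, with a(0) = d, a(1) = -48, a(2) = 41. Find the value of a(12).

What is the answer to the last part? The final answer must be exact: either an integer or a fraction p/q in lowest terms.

118507

Part I: 4*(-8)^2 + 4*(-8)^1 - 5 = (256) + (-32) + (-5) = 219; answer 219
Part II: S1 = 219; d = 14; a(3) = -2*(41) - 1*(-48) - 3*(14) = -76; iterating: a(3)=-76, a(4)=255, a(5)=-557, a(6)=1087, a(7)=-2382, a(8)=5348, a(9)=-11575, a(10)=24948, a(11)=-54365, a(12)=118507; answer 118507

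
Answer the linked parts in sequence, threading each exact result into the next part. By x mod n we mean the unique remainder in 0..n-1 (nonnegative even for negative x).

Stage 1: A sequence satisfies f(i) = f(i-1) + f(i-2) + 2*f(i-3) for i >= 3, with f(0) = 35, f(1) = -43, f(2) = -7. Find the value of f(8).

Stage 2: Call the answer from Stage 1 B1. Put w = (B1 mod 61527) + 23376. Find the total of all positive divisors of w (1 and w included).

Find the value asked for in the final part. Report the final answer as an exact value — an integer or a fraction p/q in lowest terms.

147630

Stage 1: f(3) = 1*(-7) + 1*(-43) + 2*(35) = 20; iterating: f(3)=20, f(4)=-73, f(5)=-67, f(6)=-100, f(7)=-313, f(8)=-547; answer -547
Stage 2: B1 = -547; w = 84356; 84356 = 2^2 * 21089; sigma = (1 + 2 + 4) * (1 + 21089) = 7 * 21090 = 147630; answer 147630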